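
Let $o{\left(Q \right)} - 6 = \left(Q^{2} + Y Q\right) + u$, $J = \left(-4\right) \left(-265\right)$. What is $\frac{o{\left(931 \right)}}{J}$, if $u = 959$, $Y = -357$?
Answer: $\frac{535359}{1060} \approx 505.06$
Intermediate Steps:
$J = 1060$
$o{\left(Q \right)} = 965 + Q^{2} - 357 Q$ ($o{\left(Q \right)} = 6 + \left(\left(Q^{2} - 357 Q\right) + 959\right) = 6 + \left(959 + Q^{2} - 357 Q\right) = 965 + Q^{2} - 357 Q$)
$\frac{o{\left(931 \right)}}{J} = \frac{965 + 931^{2} - 332367}{1060} = \left(965 + 866761 - 332367\right) \frac{1}{1060} = 535359 \cdot \frac{1}{1060} = \frac{535359}{1060}$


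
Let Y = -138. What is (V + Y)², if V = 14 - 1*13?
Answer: 18769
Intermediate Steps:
V = 1 (V = 14 - 13 = 1)
(V + Y)² = (1 - 138)² = (-137)² = 18769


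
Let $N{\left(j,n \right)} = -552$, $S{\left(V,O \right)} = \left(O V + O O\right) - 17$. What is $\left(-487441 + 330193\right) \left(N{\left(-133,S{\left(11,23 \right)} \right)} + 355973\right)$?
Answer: $-55889241408$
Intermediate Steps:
$S{\left(V,O \right)} = -17 + O^{2} + O V$ ($S{\left(V,O \right)} = \left(O V + O^{2}\right) - 17 = \left(O^{2} + O V\right) - 17 = -17 + O^{2} + O V$)
$\left(-487441 + 330193\right) \left(N{\left(-133,S{\left(11,23 \right)} \right)} + 355973\right) = \left(-487441 + 330193\right) \left(-552 + 355973\right) = \left(-157248\right) 355421 = -55889241408$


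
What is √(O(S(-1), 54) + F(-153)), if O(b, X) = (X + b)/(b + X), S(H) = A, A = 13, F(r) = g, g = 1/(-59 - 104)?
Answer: 9*√326/163 ≈ 0.99693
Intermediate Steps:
g = -1/163 (g = 1/(-163) = -1/163 ≈ -0.0061350)
F(r) = -1/163
S(H) = 13
O(b, X) = 1 (O(b, X) = (X + b)/(X + b) = 1)
√(O(S(-1), 54) + F(-153)) = √(1 - 1/163) = √(162/163) = 9*√326/163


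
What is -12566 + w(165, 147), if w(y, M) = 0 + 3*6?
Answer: -12548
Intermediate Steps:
w(y, M) = 18 (w(y, M) = 0 + 18 = 18)
-12566 + w(165, 147) = -12566 + 18 = -12548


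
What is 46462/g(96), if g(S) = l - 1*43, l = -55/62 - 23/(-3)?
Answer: -8641932/6737 ≈ -1282.8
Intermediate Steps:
l = 1261/186 (l = -55*1/62 - 23*(-1/3) = -55/62 + 23/3 = 1261/186 ≈ 6.7796)
g(S) = -6737/186 (g(S) = 1261/186 - 1*43 = 1261/186 - 43 = -6737/186)
46462/g(96) = 46462/(-6737/186) = 46462*(-186/6737) = -8641932/6737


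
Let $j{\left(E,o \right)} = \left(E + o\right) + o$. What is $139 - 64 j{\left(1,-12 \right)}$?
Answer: $1611$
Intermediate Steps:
$j{\left(E,o \right)} = E + 2 o$
$139 - 64 j{\left(1,-12 \right)} = 139 - 64 \left(1 + 2 \left(-12\right)\right) = 139 - 64 \left(1 - 24\right) = 139 - -1472 = 139 + 1472 = 1611$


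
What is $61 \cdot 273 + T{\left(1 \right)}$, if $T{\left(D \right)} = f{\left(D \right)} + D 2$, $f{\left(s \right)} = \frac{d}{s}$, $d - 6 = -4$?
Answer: $16657$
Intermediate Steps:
$d = 2$ ($d = 6 - 4 = 2$)
$f{\left(s \right)} = \frac{2}{s}$
$T{\left(D \right)} = 2 D + \frac{2}{D}$ ($T{\left(D \right)} = \frac{2}{D} + D 2 = \frac{2}{D} + 2 D = 2 D + \frac{2}{D}$)
$61 \cdot 273 + T{\left(1 \right)} = 61 \cdot 273 + \left(2 \cdot 1 + \frac{2}{1}\right) = 16653 + \left(2 + 2 \cdot 1\right) = 16653 + \left(2 + 2\right) = 16653 + 4 = 16657$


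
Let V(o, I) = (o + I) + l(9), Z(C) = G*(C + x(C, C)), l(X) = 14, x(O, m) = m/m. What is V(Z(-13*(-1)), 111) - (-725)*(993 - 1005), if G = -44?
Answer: -9191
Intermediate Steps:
x(O, m) = 1
Z(C) = -44 - 44*C (Z(C) = -44*(C + 1) = -44*(1 + C) = -44 - 44*C)
V(o, I) = 14 + I + o (V(o, I) = (o + I) + 14 = (I + o) + 14 = 14 + I + o)
V(Z(-13*(-1)), 111) - (-725)*(993 - 1005) = (14 + 111 + (-44 - (-572)*(-1))) - (-725)*(993 - 1005) = (14 + 111 + (-44 - 44*13)) - (-725)*(-12) = (14 + 111 + (-44 - 572)) - 1*8700 = (14 + 111 - 616) - 8700 = -491 - 8700 = -9191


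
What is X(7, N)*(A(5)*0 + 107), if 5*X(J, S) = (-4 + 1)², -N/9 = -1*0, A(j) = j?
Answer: 963/5 ≈ 192.60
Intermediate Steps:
N = 0 (N = -(-9)*0 = -9*0 = 0)
X(J, S) = 9/5 (X(J, S) = (-4 + 1)²/5 = (⅕)*(-3)² = (⅕)*9 = 9/5)
X(7, N)*(A(5)*0 + 107) = 9*(5*0 + 107)/5 = 9*(0 + 107)/5 = (9/5)*107 = 963/5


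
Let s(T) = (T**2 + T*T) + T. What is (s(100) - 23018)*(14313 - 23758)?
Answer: 27560510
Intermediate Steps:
s(T) = T + 2*T**2 (s(T) = (T**2 + T**2) + T = 2*T**2 + T = T + 2*T**2)
(s(100) - 23018)*(14313 - 23758) = (100*(1 + 2*100) - 23018)*(14313 - 23758) = (100*(1 + 200) - 23018)*(-9445) = (100*201 - 23018)*(-9445) = (20100 - 23018)*(-9445) = -2918*(-9445) = 27560510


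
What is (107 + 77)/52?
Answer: 46/13 ≈ 3.5385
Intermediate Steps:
(107 + 77)/52 = 184*(1/52) = 46/13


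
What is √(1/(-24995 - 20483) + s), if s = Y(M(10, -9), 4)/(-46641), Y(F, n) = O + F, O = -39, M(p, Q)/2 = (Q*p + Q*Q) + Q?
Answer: √792884028111798/707046466 ≈ 0.039825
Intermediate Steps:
M(p, Q) = 2*Q + 2*Q² + 2*Q*p (M(p, Q) = 2*((Q*p + Q*Q) + Q) = 2*((Q*p + Q²) + Q) = 2*((Q² + Q*p) + Q) = 2*(Q + Q² + Q*p) = 2*Q + 2*Q² + 2*Q*p)
Y(F, n) = -39 + F
s = 25/15547 (s = (-39 + 2*(-9)*(1 - 9 + 10))/(-46641) = (-39 + 2*(-9)*2)*(-1/46641) = (-39 - 36)*(-1/46641) = -75*(-1/46641) = 25/15547 ≈ 0.0016080)
√(1/(-24995 - 20483) + s) = √(1/(-24995 - 20483) + 25/15547) = √(1/(-45478) + 25/15547) = √(-1/45478 + 25/15547) = √(1121403/707046466) = √792884028111798/707046466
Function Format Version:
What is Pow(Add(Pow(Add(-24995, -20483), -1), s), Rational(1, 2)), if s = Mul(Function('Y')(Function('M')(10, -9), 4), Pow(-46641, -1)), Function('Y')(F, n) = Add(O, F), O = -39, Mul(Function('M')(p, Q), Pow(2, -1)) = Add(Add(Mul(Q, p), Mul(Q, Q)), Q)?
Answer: Mul(Rational(1, 707046466), Pow(792884028111798, Rational(1, 2))) ≈ 0.039825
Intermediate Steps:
Function('M')(p, Q) = Add(Mul(2, Q), Mul(2, Pow(Q, 2)), Mul(2, Q, p)) (Function('M')(p, Q) = Mul(2, Add(Add(Mul(Q, p), Mul(Q, Q)), Q)) = Mul(2, Add(Add(Mul(Q, p), Pow(Q, 2)), Q)) = Mul(2, Add(Add(Pow(Q, 2), Mul(Q, p)), Q)) = Mul(2, Add(Q, Pow(Q, 2), Mul(Q, p))) = Add(Mul(2, Q), Mul(2, Pow(Q, 2)), Mul(2, Q, p)))
Function('Y')(F, n) = Add(-39, F)
s = Rational(25, 15547) (s = Mul(Add(-39, Mul(2, -9, Add(1, -9, 10))), Pow(-46641, -1)) = Mul(Add(-39, Mul(2, -9, 2)), Rational(-1, 46641)) = Mul(Add(-39, -36), Rational(-1, 46641)) = Mul(-75, Rational(-1, 46641)) = Rational(25, 15547) ≈ 0.0016080)
Pow(Add(Pow(Add(-24995, -20483), -1), s), Rational(1, 2)) = Pow(Add(Pow(Add(-24995, -20483), -1), Rational(25, 15547)), Rational(1, 2)) = Pow(Add(Pow(-45478, -1), Rational(25, 15547)), Rational(1, 2)) = Pow(Add(Rational(-1, 45478), Rational(25, 15547)), Rational(1, 2)) = Pow(Rational(1121403, 707046466), Rational(1, 2)) = Mul(Rational(1, 707046466), Pow(792884028111798, Rational(1, 2)))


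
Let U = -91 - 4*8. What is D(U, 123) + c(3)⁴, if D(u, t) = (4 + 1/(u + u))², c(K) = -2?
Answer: 1934545/60516 ≈ 31.967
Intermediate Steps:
U = -123 (U = -91 - 1*32 = -91 - 32 = -123)
D(u, t) = (4 + 1/(2*u))²
D(U, 123) + c(3)⁴ = (¼)*(1 + 8*(-123))²/(-123)² + (-2)⁴ = (¼)*(1/15129)*(1 - 984)² + 16 = (¼)*(1/15129)*(-983)² + 16 = (¼)*(1/15129)*966289 + 16 = 966289/60516 + 16 = 1934545/60516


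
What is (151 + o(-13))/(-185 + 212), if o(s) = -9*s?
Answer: 268/27 ≈ 9.9259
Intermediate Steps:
(151 + o(-13))/(-185 + 212) = (151 - 9*(-13))/(-185 + 212) = (151 + 117)/27 = 268*(1/27) = 268/27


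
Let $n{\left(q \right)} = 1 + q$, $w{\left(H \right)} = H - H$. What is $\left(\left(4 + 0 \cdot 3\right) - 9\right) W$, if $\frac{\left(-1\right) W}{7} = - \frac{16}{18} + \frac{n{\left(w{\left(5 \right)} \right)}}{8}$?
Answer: $- \frac{1925}{72} \approx -26.736$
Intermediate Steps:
$w{\left(H \right)} = 0$
$W = \frac{385}{72}$ ($W = - 7 \left(- \frac{16}{18} + \frac{1 + 0}{8}\right) = - 7 \left(\left(-16\right) \frac{1}{18} + 1 \cdot \frac{1}{8}\right) = - 7 \left(- \frac{8}{9} + \frac{1}{8}\right) = \left(-7\right) \left(- \frac{55}{72}\right) = \frac{385}{72} \approx 5.3472$)
$\left(\left(4 + 0 \cdot 3\right) - 9\right) W = \left(\left(4 + 0 \cdot 3\right) - 9\right) \frac{385}{72} = \left(\left(4 + 0\right) - 9\right) \frac{385}{72} = \left(4 - 9\right) \frac{385}{72} = \left(-5\right) \frac{385}{72} = - \frac{1925}{72}$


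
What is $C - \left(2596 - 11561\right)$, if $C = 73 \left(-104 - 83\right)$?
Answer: $-4686$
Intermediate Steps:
$C = -13651$ ($C = 73 \left(-187\right) = -13651$)
$C - \left(2596 - 11561\right) = -13651 - \left(2596 - 11561\right) = -13651 - -8965 = -13651 + 8965 = -4686$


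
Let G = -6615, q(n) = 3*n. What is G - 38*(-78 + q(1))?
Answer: -3765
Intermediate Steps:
G - 38*(-78 + q(1)) = -6615 - 38*(-78 + 3*1) = -6615 - 38*(-78 + 3) = -6615 - 38*(-75) = -6615 + 2850 = -3765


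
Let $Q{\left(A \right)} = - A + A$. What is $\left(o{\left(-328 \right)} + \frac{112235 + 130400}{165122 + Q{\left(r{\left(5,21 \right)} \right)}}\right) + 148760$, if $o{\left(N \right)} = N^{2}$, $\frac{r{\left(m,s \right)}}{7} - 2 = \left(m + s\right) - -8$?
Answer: $\frac{42328276603}{165122} \approx 2.5635 \cdot 10^{5}$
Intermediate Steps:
$r{\left(m,s \right)} = 70 + 7 m + 7 s$ ($r{\left(m,s \right)} = 14 + 7 \left(\left(m + s\right) - -8\right) = 14 + 7 \left(\left(m + s\right) + 8\right) = 14 + 7 \left(8 + m + s\right) = 14 + \left(56 + 7 m + 7 s\right) = 70 + 7 m + 7 s$)
$Q{\left(A \right)} = 0$
$\left(o{\left(-328 \right)} + \frac{112235 + 130400}{165122 + Q{\left(r{\left(5,21 \right)} \right)}}\right) + 148760 = \left(\left(-328\right)^{2} + \frac{112235 + 130400}{165122 + 0}\right) + 148760 = \left(107584 + \frac{242635}{165122}\right) + 148760 = \frac{17764727883}{165122} + 148760 = \frac{42328276603}{165122}$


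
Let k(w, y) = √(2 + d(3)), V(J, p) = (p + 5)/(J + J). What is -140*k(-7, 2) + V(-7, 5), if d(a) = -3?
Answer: -5/7 - 140*I ≈ -0.71429 - 140.0*I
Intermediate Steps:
V(J, p) = (5 + p)/(2*J) (V(J, p) = (5 + p)/((2*J)) = (5 + p)*(1/(2*J)) = (5 + p)/(2*J))
k(w, y) = I (k(w, y) = √(2 - 3) = √(-1) = I)
-140*k(-7, 2) + V(-7, 5) = -140*I + (½)*(5 + 5)/(-7) = -140*I + (½)*(-⅐)*10 = -140*I - 5/7 = -5/7 - 140*I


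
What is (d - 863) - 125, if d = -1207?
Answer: -2195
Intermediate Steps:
(d - 863) - 125 = (-1207 - 863) - 125 = -2070 - 125 = -2195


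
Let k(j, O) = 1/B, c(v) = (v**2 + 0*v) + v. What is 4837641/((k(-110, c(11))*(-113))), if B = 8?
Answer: -38701128/113 ≈ -3.4249e+5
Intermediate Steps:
c(v) = v + v**2 (c(v) = (v**2 + 0) + v = v**2 + v = v + v**2)
k(j, O) = 1/8
4837641/((k(-110, c(11))*(-113))) = 4837641/(((1/8)*(-113))) = 4837641/(-113/8) = 4837641*(-8/113) = -38701128/113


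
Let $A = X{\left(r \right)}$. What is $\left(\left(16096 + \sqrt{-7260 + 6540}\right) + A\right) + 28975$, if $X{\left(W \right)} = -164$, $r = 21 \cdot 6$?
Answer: $44907 + 12 i \sqrt{5} \approx 44907.0 + 26.833 i$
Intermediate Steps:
$r = 126$
$A = -164$
$\left(\left(16096 + \sqrt{-7260 + 6540}\right) + A\right) + 28975 = \left(\left(16096 + \sqrt{-7260 + 6540}\right) - 164\right) + 28975 = \left(\left(16096 + \sqrt{-720}\right) - 164\right) + 28975 = \left(\left(16096 + 12 i \sqrt{5}\right) - 164\right) + 28975 = \left(15932 + 12 i \sqrt{5}\right) + 28975 = 44907 + 12 i \sqrt{5}$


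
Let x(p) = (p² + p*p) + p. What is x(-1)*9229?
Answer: 9229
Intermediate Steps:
x(p) = p + 2*p² (x(p) = (p² + p²) + p = 2*p² + p = p + 2*p²)
x(-1)*9229 = -(1 + 2*(-1))*9229 = -(1 - 2)*9229 = -1*(-1)*9229 = 1*9229 = 9229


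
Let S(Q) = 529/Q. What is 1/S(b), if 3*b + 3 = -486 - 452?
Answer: -941/1587 ≈ -0.59294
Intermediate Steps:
b = -941/3 (b = -1 + (-486 - 452)/3 = -1 + (⅓)*(-938) = -1 - 938/3 = -941/3 ≈ -313.67)
1/S(b) = 1/(529/(-941/3)) = 1/(529*(-3/941)) = 1/(-1587/941) = -941/1587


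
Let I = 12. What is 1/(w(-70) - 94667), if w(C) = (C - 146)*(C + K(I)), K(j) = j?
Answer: -1/82139 ≈ -1.2174e-5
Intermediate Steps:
w(C) = (-146 + C)*(12 + C) (w(C) = (C - 146)*(C + 12) = (-146 + C)*(12 + C))
1/(w(-70) - 94667) = 1/((-1752 + (-70)**2 - 134*(-70)) - 94667) = 1/((-1752 + 4900 + 9380) - 94667) = 1/(12528 - 94667) = 1/(-82139) = -1/82139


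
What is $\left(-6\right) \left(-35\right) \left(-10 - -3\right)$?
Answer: $-1470$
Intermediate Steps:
$\left(-6\right) \left(-35\right) \left(-10 - -3\right) = 210 \left(-10 + 3\right) = 210 \left(-7\right) = -1470$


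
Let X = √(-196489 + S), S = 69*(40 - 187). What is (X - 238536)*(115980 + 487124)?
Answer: -143862015744 + 1206208*I*√51658 ≈ -1.4386e+11 + 2.7415e+8*I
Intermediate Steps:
S = -10143 (S = 69*(-147) = -10143)
X = 2*I*√51658 (X = √(-196489 - 10143) = √(-206632) = 2*I*√51658 ≈ 454.57*I)
(X - 238536)*(115980 + 487124) = (2*I*√51658 - 238536)*(115980 + 487124) = (-238536 + 2*I*√51658)*603104 = -143862015744 + 1206208*I*√51658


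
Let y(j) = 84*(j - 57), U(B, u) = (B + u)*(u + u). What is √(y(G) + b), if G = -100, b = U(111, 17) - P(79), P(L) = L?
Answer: I*√8915 ≈ 94.419*I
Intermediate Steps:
U(B, u) = 2*u*(B + u) (U(B, u) = (B + u)*(2*u) = 2*u*(B + u))
b = 4273 (b = 2*17*(111 + 17) - 1*79 = 2*17*128 - 79 = 4352 - 79 = 4273)
y(j) = -4788 + 84*j (y(j) = 84*(-57 + j) = -4788 + 84*j)
√(y(G) + b) = √((-4788 + 84*(-100)) + 4273) = √((-4788 - 8400) + 4273) = √(-13188 + 4273) = √(-8915) = I*√8915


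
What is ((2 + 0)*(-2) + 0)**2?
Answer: 16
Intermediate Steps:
((2 + 0)*(-2) + 0)**2 = (2*(-2) + 0)**2 = (-4 + 0)**2 = (-4)**2 = 16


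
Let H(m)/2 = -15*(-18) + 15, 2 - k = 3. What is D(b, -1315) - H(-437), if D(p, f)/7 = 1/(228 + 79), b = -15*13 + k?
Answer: -174983/307 ≈ -569.98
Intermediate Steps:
k = -1 (k = 2 - 1*3 = 2 - 3 = -1)
b = -196 (b = -15*13 - 1 = -195 - 1 = -196)
H(m) = 570 (H(m) = 2*(-15*(-18) + 15) = 2*(270 + 15) = 2*285 = 570)
D(p, f) = 7/307 (D(p, f) = 7/(228 + 79) = 7/307)
D(b, -1315) - H(-437) = 7/307 - 1*570 = 7/307 - 570 = -174983/307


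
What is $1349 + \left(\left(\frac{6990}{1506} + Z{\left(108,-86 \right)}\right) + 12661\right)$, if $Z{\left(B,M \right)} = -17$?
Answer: $\frac{3513408}{251} \approx 13998.0$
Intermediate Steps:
$1349 + \left(\left(\frac{6990}{1506} + Z{\left(108,-86 \right)}\right) + 12661\right) = 1349 + \left(\left(\frac{6990}{1506} - 17\right) + 12661\right) = 1349 + \left(\left(6990 \cdot \frac{1}{1506} - 17\right) + 12661\right) = 1349 + \left(\left(\frac{1165}{251} - 17\right) + 12661\right) = 1349 + \left(- \frac{3102}{251} + 12661\right) = 1349 + \frac{3174809}{251} = \frac{3513408}{251}$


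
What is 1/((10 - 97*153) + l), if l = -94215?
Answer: -1/109046 ≈ -9.1704e-6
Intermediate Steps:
1/((10 - 97*153) + l) = 1/((10 - 97*153) - 94215) = 1/((10 - 14841) - 94215) = 1/(-14831 - 94215) = 1/(-109046) = -1/109046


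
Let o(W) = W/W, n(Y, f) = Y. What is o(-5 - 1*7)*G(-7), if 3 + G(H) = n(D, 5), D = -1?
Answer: -4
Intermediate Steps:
G(H) = -4 (G(H) = -3 - 1 = -4)
o(W) = 1
o(-5 - 1*7)*G(-7) = 1*(-4) = -4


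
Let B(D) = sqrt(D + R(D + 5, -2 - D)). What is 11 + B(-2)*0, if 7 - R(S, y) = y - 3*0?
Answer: 11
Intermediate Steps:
R(S, y) = 7 - y (R(S, y) = 7 - (y - 3*0) = 7 - (y + 0) = 7 - y)
B(D) = sqrt(9 + 2*D) (B(D) = sqrt(D + (7 - (-2 - D))) = sqrt(D + (7 + (2 + D))) = sqrt(D + (9 + D)) = sqrt(9 + 2*D))
11 + B(-2)*0 = 11 + sqrt(9 + 2*(-2))*0 = 11 + sqrt(9 - 4)*0 = 11 + sqrt(5)*0 = 11 + 0 = 11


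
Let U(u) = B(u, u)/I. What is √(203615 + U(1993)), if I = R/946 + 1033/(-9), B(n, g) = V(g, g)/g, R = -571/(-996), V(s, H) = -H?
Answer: √21432078158006968801559/324434663 ≈ 451.24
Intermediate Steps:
R = 571/996 (R = -571*(-1/996) = 571/996 ≈ 0.57329)
B(n, g) = -1 (B(n, g) = (-g)/g = -1)
I = -324434663/2826648 (I = (571/996)/946 + 1033/(-9) = (571/996)*(1/946) + 1033*(-⅑) = 571/942216 - 1033/9 = -324434663/2826648 ≈ -114.78)
U(u) = 2826648/324434663 (U(u) = -1/(-324434663/2826648) = -1*(-2826648/324434663) = 2826648/324434663)
√(203615 + U(1993)) = √(203615 + 2826648/324434663) = √(66059766733393/324434663) = √21432078158006968801559/324434663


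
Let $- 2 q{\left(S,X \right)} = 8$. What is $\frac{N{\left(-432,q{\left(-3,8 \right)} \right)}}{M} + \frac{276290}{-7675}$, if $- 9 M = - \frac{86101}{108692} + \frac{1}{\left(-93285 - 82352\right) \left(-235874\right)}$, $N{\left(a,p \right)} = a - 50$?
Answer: $- \frac{520366298877126873206}{94402754009017045} \approx -5512.2$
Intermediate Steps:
$q{\left(S,X \right)} = -4$ ($q{\left(S,X \right)} = \left(- \frac{1}{2}\right) 8 = -4$)
$N{\left(a,p \right)} = -50 + a$ ($N{\left(a,p \right)} = a - 50 = -50 + a$)
$M = \frac{61500165478187}{698728050513108}$ ($M = - \frac{- \frac{86101}{108692} + \frac{1}{\left(-93285 - 82352\right) \left(-235874\right)}}{9} = - \frac{\left(-86101\right) \frac{1}{108692} + \frac{1}{-175637} \left(- \frac{1}{235874}\right)}{9} = - \frac{- \frac{2969}{3748} - - \frac{1}{41428201738}}{9} = - \frac{- \frac{2969}{3748} + \frac{1}{41428201738}}{9} = \left(- \frac{1}{9}\right) \left(- \frac{61500165478187}{77636450057012}\right) = \frac{61500165478187}{698728050513108} \approx 0.088017$)
$\frac{N{\left(-432,q{\left(-3,8 \right)} \right)}}{M} + \frac{276290}{-7675} = \frac{-50 - 432}{\frac{61500165478187}{698728050513108}} + \frac{276290}{-7675} = \left(-482\right) \frac{698728050513108}{61500165478187} + 276290 \left(- \frac{1}{7675}\right) = - \frac{336786920347318056}{61500165478187} - \frac{55258}{1535} = - \frac{520366298877126873206}{94402754009017045}$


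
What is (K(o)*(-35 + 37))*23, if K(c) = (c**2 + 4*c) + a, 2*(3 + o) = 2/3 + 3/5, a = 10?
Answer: 126983/450 ≈ 282.18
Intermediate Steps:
o = -71/30 (o = -3 + (2/3 + 3/5)/2 = -3 + (1/2)*(19/15) = -3 + 19/30 = -71/30 ≈ -2.3667)
K(c) = 10 + c**2 + 4*c (K(c) = (c**2 + 4*c) + 10 = 10 + c**2 + 4*c)
(K(o)*(-35 + 37))*23 = ((10 + (-71/30)**2 + 4*(-71/30))*(-35 + 37))*23 = ((10 + 5041/900 - 142/15)*2)*23 = ((5521/900)*2)*23 = (5521/450)*23 = 126983/450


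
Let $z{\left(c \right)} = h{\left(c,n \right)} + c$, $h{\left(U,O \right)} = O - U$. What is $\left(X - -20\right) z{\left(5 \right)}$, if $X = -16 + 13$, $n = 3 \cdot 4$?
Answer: $204$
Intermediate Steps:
$n = 12$
$X = -3$
$z{\left(c \right)} = 12$ ($z{\left(c \right)} = \left(12 - c\right) + c = 12$)
$\left(X - -20\right) z{\left(5 \right)} = \left(-3 - -20\right) 12 = \left(-3 + 20\right) 12 = 17 \cdot 12 = 204$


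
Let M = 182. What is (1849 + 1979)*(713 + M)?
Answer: 3426060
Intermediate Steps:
(1849 + 1979)*(713 + M) = (1849 + 1979)*(713 + 182) = 3828*895 = 3426060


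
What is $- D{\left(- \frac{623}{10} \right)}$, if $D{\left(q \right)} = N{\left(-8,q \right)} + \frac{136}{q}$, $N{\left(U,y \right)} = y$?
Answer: $\frac{401729}{6230} \approx 64.483$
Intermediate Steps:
$D{\left(q \right)} = q + \frac{136}{q}$
$- D{\left(- \frac{623}{10} \right)} = - (- \frac{623}{10} + \frac{136}{\left(-623\right) \frac{1}{10}}) = - (\left(-623\right) \frac{1}{10} + \frac{136}{\left(-623\right) \frac{1}{10}}) = - (- \frac{623}{10} + \frac{136}{- \frac{623}{10}}) = - (- \frac{623}{10} + 136 \left(- \frac{10}{623}\right)) = - (- \frac{623}{10} - \frac{1360}{623}) = \left(-1\right) \left(- \frac{401729}{6230}\right) = \frac{401729}{6230}$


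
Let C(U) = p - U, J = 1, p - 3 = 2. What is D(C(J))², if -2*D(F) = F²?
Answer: 64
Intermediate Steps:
p = 5 (p = 3 + 2 = 5)
C(U) = 5 - U
D(F) = -F²/2
D(C(J))² = (-(5 - 1*1)²/2)² = (-(5 - 1)²/2)² = (-½*4²)² = (-½*16)² = (-8)² = 64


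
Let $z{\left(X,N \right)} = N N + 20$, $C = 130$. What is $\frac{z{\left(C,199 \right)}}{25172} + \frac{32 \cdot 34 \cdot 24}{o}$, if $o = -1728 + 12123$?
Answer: $\frac{50911979}{12460140} \approx 4.086$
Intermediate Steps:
$o = 10395$
$z{\left(X,N \right)} = 20 + N^{2}$ ($z{\left(X,N \right)} = N^{2} + 20 = 20 + N^{2}$)
$\frac{z{\left(C,199 \right)}}{25172} + \frac{32 \cdot 34 \cdot 24}{o} = \frac{20 + 199^{2}}{25172} + \frac{32 \cdot 34 \cdot 24}{10395} = \left(20 + 39601\right) \frac{1}{25172} + 1088 \cdot 24 \cdot \frac{1}{10395} = 39621 \cdot \frac{1}{25172} + 26112 \cdot \frac{1}{10395} = \frac{39621}{25172} + \frac{8704}{3465} = \frac{50911979}{12460140}$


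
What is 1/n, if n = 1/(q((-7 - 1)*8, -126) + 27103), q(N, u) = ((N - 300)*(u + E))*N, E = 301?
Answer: 4103903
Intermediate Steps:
q(N, u) = N*(-300 + N)*(301 + u) (q(N, u) = ((N - 300)*(u + 301))*N = ((-300 + N)*(301 + u))*N = N*(-300 + N)*(301 + u))
n = 1/4103903 (n = 1/(((-7 - 1)*8)*(-90300 - 300*(-126) + 301*((-7 - 1)*8) + ((-7 - 1)*8)*(-126)) + 27103) = 1/((-8*8)*(-90300 + 37800 + 301*(-8*8) - 8*8*(-126)) + 27103) = 1/(-64*(-90300 + 37800 + 301*(-64) - 64*(-126)) + 27103) = 1/(-64*(-90300 + 37800 - 19264 + 8064) + 27103) = 1/(-64*(-63700) + 27103) = 1/(4076800 + 27103) = 1/4103903 ≈ 2.4367e-7)
1/n = 1/(1/4103903) = 4103903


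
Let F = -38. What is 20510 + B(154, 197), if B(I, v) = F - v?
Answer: 20275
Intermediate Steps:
B(I, v) = -38 - v
20510 + B(154, 197) = 20510 + (-38 - 1*197) = 20510 + (-38 - 197) = 20510 - 235 = 20275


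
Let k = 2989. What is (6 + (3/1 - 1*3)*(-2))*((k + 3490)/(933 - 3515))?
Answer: -19437/1291 ≈ -15.056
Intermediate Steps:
(6 + (3/1 - 1*3)*(-2))*((k + 3490)/(933 - 3515)) = (6 + (3/1 - 1*3)*(-2))*((2989 + 3490)/(933 - 3515)) = (6 + (3*1 - 3)*(-2))*(6479/(-2582)) = (6 + (3 - 3)*(-2))*(6479*(-1/2582)) = (6 + 0*(-2))*(-6479/2582) = (6 + 0)*(-6479/2582) = 6*(-6479/2582) = -19437/1291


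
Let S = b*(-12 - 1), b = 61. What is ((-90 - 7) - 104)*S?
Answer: 159393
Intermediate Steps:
S = -793 (S = 61*(-12 - 1) = 61*(-13) = -793)
((-90 - 7) - 104)*S = ((-90 - 7) - 104)*(-793) = (-97 - 104)*(-793) = -201*(-793) = 159393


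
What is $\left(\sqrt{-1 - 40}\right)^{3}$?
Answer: $- 41 i \sqrt{41} \approx - 262.53 i$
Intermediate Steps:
$\left(\sqrt{-1 - 40}\right)^{3} = \left(\sqrt{-41}\right)^{3} = \left(i \sqrt{41}\right)^{3} = - 41 i \sqrt{41}$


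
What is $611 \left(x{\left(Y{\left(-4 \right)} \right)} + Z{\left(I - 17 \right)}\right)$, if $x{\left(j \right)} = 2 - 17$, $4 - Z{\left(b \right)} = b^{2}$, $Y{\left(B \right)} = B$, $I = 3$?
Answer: $-126477$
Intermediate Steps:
$Z{\left(b \right)} = 4 - b^{2}$
$x{\left(j \right)} = -15$
$611 \left(x{\left(Y{\left(-4 \right)} \right)} + Z{\left(I - 17 \right)}\right) = 611 \left(-15 + \left(4 - \left(3 - 17\right)^{2}\right)\right) = 611 \left(-15 + \left(4 - \left(-14\right)^{2}\right)\right) = 611 \left(-15 + \left(4 - 196\right)\right) = 611 \left(-15 - 192\right) = 611 \left(-207\right) = -126477$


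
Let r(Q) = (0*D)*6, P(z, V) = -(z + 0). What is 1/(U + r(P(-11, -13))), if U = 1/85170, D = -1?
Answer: 85170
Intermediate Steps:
P(z, V) = -z
r(Q) = 0 (r(Q) = (0*(-1))*6 = 0*6 = 0)
U = 1/85170 ≈ 1.1741e-5
1/(U + r(P(-11, -13))) = 1/(1/85170 + 0) = 1/(1/85170) = 85170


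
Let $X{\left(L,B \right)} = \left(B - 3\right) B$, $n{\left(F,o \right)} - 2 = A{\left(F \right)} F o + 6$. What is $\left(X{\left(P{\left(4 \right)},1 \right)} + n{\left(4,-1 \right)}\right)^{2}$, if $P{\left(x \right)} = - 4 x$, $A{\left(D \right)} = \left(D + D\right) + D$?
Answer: $1764$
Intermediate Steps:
$A{\left(D \right)} = 3 D$ ($A{\left(D \right)} = 2 D + D = 3 D$)
$n{\left(F,o \right)} = 8 + 3 o F^{2}$ ($n{\left(F,o \right)} = 2 + \left(3 F F o + 6\right) = 2 + \left(3 F^{2} o + 6\right) = 2 + \left(3 o F^{2} + 6\right) = 2 + \left(6 + 3 o F^{2}\right) = 8 + 3 o F^{2}$)
$X{\left(L,B \right)} = B \left(-3 + B\right)$ ($X{\left(L,B \right)} = \left(B - 3\right) B = \left(-3 + B\right) B = B \left(-3 + B\right)$)
$\left(X{\left(P{\left(4 \right)},1 \right)} + n{\left(4,-1 \right)}\right)^{2} = \left(1 \left(-3 + 1\right) + \left(8 + 3 \left(-1\right) 4^{2}\right)\right)^{2} = \left(1 \left(-2\right) + \left(8 + 3 \left(-1\right) 16\right)\right)^{2} = \left(-2 + \left(8 - 48\right)\right)^{2} = \left(-2 - 40\right)^{2} = \left(-42\right)^{2} = 1764$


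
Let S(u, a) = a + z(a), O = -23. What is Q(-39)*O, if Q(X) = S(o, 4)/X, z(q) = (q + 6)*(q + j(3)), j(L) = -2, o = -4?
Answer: 184/13 ≈ 14.154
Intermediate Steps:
z(q) = (-2 + q)*(6 + q) (z(q) = (q + 6)*(q - 2) = (6 + q)*(-2 + q) = (-2 + q)*(6 + q))
S(u, a) = -12 + a² + 5*a (S(u, a) = a + (-12 + a² + 4*a) = -12 + a² + 5*a)
Q(X) = 24/X (Q(X) = (-12 + 4² + 5*4)/X = (-12 + 16 + 20)/X = 24/X)
Q(-39)*O = (24/(-39))*(-23) = (24*(-1/39))*(-23) = -8/13*(-23) = 184/13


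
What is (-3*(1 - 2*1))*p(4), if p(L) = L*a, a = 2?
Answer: 24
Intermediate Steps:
p(L) = 2*L (p(L) = L*2 = 2*L)
(-3*(1 - 2*1))*p(4) = (-3*(1 - 2*1))*(2*4) = -3*(1 - 2)*8 = -3*(-1)*8 = 3*8 = 24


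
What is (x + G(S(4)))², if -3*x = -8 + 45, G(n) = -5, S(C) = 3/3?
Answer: 2704/9 ≈ 300.44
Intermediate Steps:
S(C) = 1 (S(C) = 3*(⅓) = 1)
x = -37/3 (x = -(-8 + 45)/3 = -⅓*37 = -37/3 ≈ -12.333)
(x + G(S(4)))² = (-37/3 - 5)² = (-52/3)² = 2704/9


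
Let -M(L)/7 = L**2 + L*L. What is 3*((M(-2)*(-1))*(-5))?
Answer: -840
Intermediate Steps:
M(L) = -14*L**2 (M(L) = -7*(L**2 + L*L) = -7*(L**2 + L**2) = -14*L**2)
3*((M(-2)*(-1))*(-5)) = 3*((-14*(-2)**2*(-1))*(-5)) = 3*((-14*4*(-1))*(-5)) = 3*(-56*(-1)*(-5)) = 3*(56*(-5)) = 3*(-280) = -840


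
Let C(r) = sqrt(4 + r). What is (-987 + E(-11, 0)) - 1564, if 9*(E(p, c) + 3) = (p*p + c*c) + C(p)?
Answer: -22865/9 + I*sqrt(7)/9 ≈ -2540.6 + 0.29397*I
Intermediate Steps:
E(p, c) = -3 + c**2/9 + p**2/9 + sqrt(4 + p)/9 (E(p, c) = -3 + ((p*p + c*c) + sqrt(4 + p))/9 = -3 + ((p**2 + c**2) + sqrt(4 + p))/9 = -3 + ((c**2 + p**2) + sqrt(4 + p))/9 = -3 + (c**2 + p**2 + sqrt(4 + p))/9 = -3 + (c**2/9 + p**2/9 + sqrt(4 + p)/9) = -3 + c**2/9 + p**2/9 + sqrt(4 + p)/9)
(-987 + E(-11, 0)) - 1564 = (-987 + (-3 + (1/9)*0**2 + (1/9)*(-11)**2 + sqrt(4 - 11)/9)) - 1564 = (-987 + (-3 + (1/9)*0 + (1/9)*121 + sqrt(-7)/9)) - 1564 = (-987 + (-3 + 0 + 121/9 + (I*sqrt(7))/9)) - 1564 = (-987 + (-3 + 0 + 121/9 + I*sqrt(7)/9)) - 1564 = (-987 + (94/9 + I*sqrt(7)/9)) - 1564 = (-8789/9 + I*sqrt(7)/9) - 1564 = -22865/9 + I*sqrt(7)/9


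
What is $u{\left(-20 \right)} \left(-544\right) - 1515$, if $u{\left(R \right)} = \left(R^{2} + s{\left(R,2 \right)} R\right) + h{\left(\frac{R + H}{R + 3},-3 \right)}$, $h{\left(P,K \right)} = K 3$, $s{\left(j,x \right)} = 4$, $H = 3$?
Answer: $-170699$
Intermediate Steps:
$h{\left(P,K \right)} = 3 K$
$u{\left(R \right)} = -9 + R^{2} + 4 R$ ($u{\left(R \right)} = \left(R^{2} + 4 R\right) + 3 \left(-3\right) = \left(R^{2} + 4 R\right) - 9 = -9 + R^{2} + 4 R$)
$u{\left(-20 \right)} \left(-544\right) - 1515 = \left(-9 + \left(-20\right)^{2} + 4 \left(-20\right)\right) \left(-544\right) - 1515 = \left(-9 + 400 - 80\right) \left(-544\right) - 1515 = 311 \left(-544\right) - 1515 = -169184 - 1515 = -170699$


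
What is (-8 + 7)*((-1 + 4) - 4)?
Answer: 1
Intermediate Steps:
(-8 + 7)*((-1 + 4) - 4) = -(3 - 4) = -1*(-1) = 1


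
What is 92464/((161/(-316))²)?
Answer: 9233085184/25921 ≈ 3.5620e+5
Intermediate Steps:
92464/((161/(-316))²) = 92464/((161*(-1/316))²) = 92464/((-161/316)²) = 92464/(25921/99856) = 92464*(99856/25921) = 9233085184/25921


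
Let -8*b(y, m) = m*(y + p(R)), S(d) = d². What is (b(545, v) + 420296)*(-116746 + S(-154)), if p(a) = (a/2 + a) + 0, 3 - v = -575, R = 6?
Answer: -35376471585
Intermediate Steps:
v = 578 (v = 3 - 1*(-575) = 3 + 575 = 578)
p(a) = 3*a/2 (p(a) = (a*(½) + a) + 0 = (a/2 + a) + 0 = 3*a/2 + 0 = 3*a/2)
b(y, m) = -m*(9 + y)/8 (b(y, m) = -m*(y + (3/2)*6)/8 = -m*(y + 9)/8 = -m*(9 + y)/8)
(b(545, v) + 420296)*(-116746 + S(-154)) = (-⅛*578*(9 + 545) + 420296)*(-116746 + (-154)²) = (-⅛*578*554 + 420296)*(-116746 + 23716) = (-80053/2 + 420296)*(-93030) = (760539/2)*(-93030) = -35376471585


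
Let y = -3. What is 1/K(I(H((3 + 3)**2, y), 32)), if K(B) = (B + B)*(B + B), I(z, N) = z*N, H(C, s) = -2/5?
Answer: 25/16384 ≈ 0.0015259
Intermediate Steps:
H(C, s) = -2/5 (H(C, s) = -2*1/5 = -2/5)
I(z, N) = N*z
K(B) = 4*B**2 (K(B) = (2*B)*(2*B) = 4*B**2)
1/K(I(H((3 + 3)**2, y), 32)) = 1/(4*(32*(-2/5))**2) = 1/(4*(-64/5)**2) = 1/(4*(4096/25)) = 1/(16384/25) = 25/16384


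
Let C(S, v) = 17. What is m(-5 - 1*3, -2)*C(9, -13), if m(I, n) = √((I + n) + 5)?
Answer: 17*I*√5 ≈ 38.013*I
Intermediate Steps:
m(I, n) = √(5 + I + n)
m(-5 - 1*3, -2)*C(9, -13) = √(5 + (-5 - 1*3) - 2)*17 = √(5 + (-5 - 3) - 2)*17 = √(5 - 8 - 2)*17 = √(-5)*17 = (I*√5)*17 = 17*I*√5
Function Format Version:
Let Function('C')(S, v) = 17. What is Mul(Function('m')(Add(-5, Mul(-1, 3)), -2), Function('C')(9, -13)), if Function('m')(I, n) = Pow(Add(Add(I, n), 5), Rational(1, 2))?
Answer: Mul(17, I, Pow(5, Rational(1, 2))) ≈ Mul(38.013, I)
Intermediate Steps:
Function('m')(I, n) = Pow(Add(5, I, n), Rational(1, 2))
Mul(Function('m')(Add(-5, Mul(-1, 3)), -2), Function('C')(9, -13)) = Mul(Pow(Add(5, Add(-5, Mul(-1, 3)), -2), Rational(1, 2)), 17) = Mul(Pow(Add(5, Add(-5, -3), -2), Rational(1, 2)), 17) = Mul(Pow(Add(5, -8, -2), Rational(1, 2)), 17) = Mul(Pow(-5, Rational(1, 2)), 17) = Mul(Mul(I, Pow(5, Rational(1, 2))), 17) = Mul(17, I, Pow(5, Rational(1, 2)))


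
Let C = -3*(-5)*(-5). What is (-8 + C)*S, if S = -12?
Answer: 996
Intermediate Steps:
C = -75 (C = 15*(-5) = -75)
(-8 + C)*S = (-8 - 75)*(-12) = -83*(-12) = 996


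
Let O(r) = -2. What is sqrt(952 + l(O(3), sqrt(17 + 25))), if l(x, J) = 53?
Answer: sqrt(1005) ≈ 31.702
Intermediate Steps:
sqrt(952 + l(O(3), sqrt(17 + 25))) = sqrt(952 + 53) = sqrt(1005)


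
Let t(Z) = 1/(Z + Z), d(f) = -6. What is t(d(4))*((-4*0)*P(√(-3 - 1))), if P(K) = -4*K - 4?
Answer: 0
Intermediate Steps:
P(K) = -4 - 4*K
t(Z) = 1/(2*Z)
t(d(4))*((-4*0)*P(√(-3 - 1))) = ((½)/(-6))*((-4*0)*(-4 - 4*√(-3 - 1))) = ((½)*(-⅙))*(0*(-4 - 8*I)) = -0*(-4 - 8*I) = -1/12*0 = 0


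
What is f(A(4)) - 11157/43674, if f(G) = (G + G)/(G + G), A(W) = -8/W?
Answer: 10839/14558 ≈ 0.74454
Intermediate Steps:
f(G) = 1 (f(G) = (2*G)/((2*G)) = (2*G)*(1/(2*G)) = 1)
f(A(4)) - 11157/43674 = 1 - 11157/43674 = 1 - 1*3719/14558 = 1 - 3719/14558 = 10839/14558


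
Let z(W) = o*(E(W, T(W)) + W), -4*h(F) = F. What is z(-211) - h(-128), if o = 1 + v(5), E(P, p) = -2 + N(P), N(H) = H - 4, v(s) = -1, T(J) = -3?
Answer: -32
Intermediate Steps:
h(F) = -F/4
N(H) = -4 + H
E(P, p) = -6 + P (E(P, p) = -2 + (-4 + P) = -6 + P)
o = 0 (o = 1 - 1 = 0)
z(W) = 0 (z(W) = 0*((-6 + W) + W) = 0*(-6 + 2*W) = 0)
z(-211) - h(-128) = 0 - (-1)*(-128)/4 = 0 - 1*32 = 0 - 32 = -32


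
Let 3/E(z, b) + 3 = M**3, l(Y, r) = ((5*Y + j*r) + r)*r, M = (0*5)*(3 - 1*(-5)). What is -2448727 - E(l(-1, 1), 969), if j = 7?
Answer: -2448726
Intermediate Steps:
M = 0 (M = 0*(3 + 5) = 0*8 = 0)
l(Y, r) = r*(5*Y + 8*r) (l(Y, r) = ((5*Y + 7*r) + r)*r = (5*Y + 8*r)*r = r*(5*Y + 8*r))
E(z, b) = -1 (E(z, b) = 3/(-3 + 0**3) = 3/(-3 + 0) = 3/(-3) = 3*(-1/3) = -1)
-2448727 - E(l(-1, 1), 969) = -2448727 - 1*(-1) = -2448727 + 1 = -2448726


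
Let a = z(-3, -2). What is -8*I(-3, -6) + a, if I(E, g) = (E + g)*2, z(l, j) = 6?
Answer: 150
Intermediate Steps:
a = 6
I(E, g) = 2*E + 2*g
-8*I(-3, -6) + a = -8*(2*(-3) + 2*(-6)) + 6 = -8*(-6 - 12) + 6 = -8*(-18) + 6 = 144 + 6 = 150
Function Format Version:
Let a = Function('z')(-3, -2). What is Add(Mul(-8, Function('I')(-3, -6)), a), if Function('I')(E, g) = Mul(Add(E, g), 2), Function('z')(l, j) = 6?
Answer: 150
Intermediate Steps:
a = 6
Function('I')(E, g) = Add(Mul(2, E), Mul(2, g))
Add(Mul(-8, Function('I')(-3, -6)), a) = Add(Mul(-8, Add(Mul(2, -3), Mul(2, -6))), 6) = Add(Mul(-8, Add(-6, -12)), 6) = Add(Mul(-8, -18), 6) = Add(144, 6) = 150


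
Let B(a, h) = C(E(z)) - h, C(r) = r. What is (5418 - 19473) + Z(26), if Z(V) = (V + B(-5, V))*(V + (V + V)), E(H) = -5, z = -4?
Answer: -14445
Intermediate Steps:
B(a, h) = -5 - h
Z(V) = -15*V (Z(V) = (V + (-5 - V))*(V + (V + V)) = -5*(V + 2*V) = -15*V)
(5418 - 19473) + Z(26) = (5418 - 19473) - 15*26 = -14055 - 390 = -14445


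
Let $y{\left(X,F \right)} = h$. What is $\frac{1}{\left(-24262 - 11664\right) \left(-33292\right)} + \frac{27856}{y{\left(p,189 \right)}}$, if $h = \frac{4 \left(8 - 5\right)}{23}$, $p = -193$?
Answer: $\frac{191573463043427}{3588145176} \approx 53391.0$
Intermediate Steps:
$h = \frac{12}{23}$ ($h = 4 \cdot 3 \cdot \frac{1}{23} = 12 \cdot \frac{1}{23} = \frac{12}{23} \approx 0.52174$)
$y{\left(X,F \right)} = \frac{12}{23}$
$\frac{1}{\left(-24262 - 11664\right) \left(-33292\right)} + \frac{27856}{y{\left(p,189 \right)}} = \frac{1}{\left(-24262 - 11664\right) \left(-33292\right)} + \frac{27856}{\frac{12}{23}} = \frac{1}{-35926} \left(- \frac{1}{33292}\right) + 27856 \cdot \frac{23}{12} = \left(- \frac{1}{35926}\right) \left(- \frac{1}{33292}\right) + \frac{160172}{3} = \frac{1}{1196048392} + \frac{160172}{3} = \frac{191573463043427}{3588145176}$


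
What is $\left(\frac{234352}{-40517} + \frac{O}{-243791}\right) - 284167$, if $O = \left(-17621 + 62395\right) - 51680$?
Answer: $- \frac{2806967530597179}{9877679947} \approx -2.8417 \cdot 10^{5}$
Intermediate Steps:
$O = -6906$ ($O = 44774 - 51680 = -6906$)
$\left(\frac{234352}{-40517} + \frac{O}{-243791}\right) - 284167 = \left(\frac{234352}{-40517} - \frac{6906}{-243791}\right) - 284167 = \left(234352 \left(- \frac{1}{40517}\right) - - \frac{6906}{243791}\right) - 284167 = \left(- \frac{234352}{40517} + \frac{6906}{243791}\right) - 284167 = - \frac{56853098030}{9877679947} - 284167 = - \frac{2806967530597179}{9877679947}$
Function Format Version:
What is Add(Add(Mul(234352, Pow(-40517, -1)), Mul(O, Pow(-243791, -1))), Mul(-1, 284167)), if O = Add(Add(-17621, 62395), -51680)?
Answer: Rational(-2806967530597179, 9877679947) ≈ -2.8417e+5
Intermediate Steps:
O = -6906 (O = Add(44774, -51680) = -6906)
Add(Add(Mul(234352, Pow(-40517, -1)), Mul(O, Pow(-243791, -1))), Mul(-1, 284167)) = Add(Add(Mul(234352, Pow(-40517, -1)), Mul(-6906, Pow(-243791, -1))), Mul(-1, 284167)) = Add(Add(Mul(234352, Rational(-1, 40517)), Mul(-6906, Rational(-1, 243791))), -284167) = Add(Add(Rational(-234352, 40517), Rational(6906, 243791)), -284167) = Add(Rational(-56853098030, 9877679947), -284167) = Rational(-2806967530597179, 9877679947)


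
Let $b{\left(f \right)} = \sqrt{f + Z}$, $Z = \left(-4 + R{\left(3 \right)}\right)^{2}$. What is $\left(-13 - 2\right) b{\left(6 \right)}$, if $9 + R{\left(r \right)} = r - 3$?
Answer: $- 75 \sqrt{7} \approx -198.43$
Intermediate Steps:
$R{\left(r \right)} = -12 + r$ ($R{\left(r \right)} = -9 + \left(r - 3\right) = -9 + \left(-3 + r\right) = -12 + r$)
$Z = 169$ ($Z = \left(-4 + \left(-12 + 3\right)\right)^{2} = \left(-4 - 9\right)^{2} = \left(-13\right)^{2} = 169$)
$b{\left(f \right)} = \sqrt{169 + f}$ ($b{\left(f \right)} = \sqrt{f + 169} = \sqrt{169 + f}$)
$\left(-13 - 2\right) b{\left(6 \right)} = \left(-13 - 2\right) \sqrt{169 + 6} = - 15 \sqrt{175} = - 15 \cdot 5 \sqrt{7} = - 75 \sqrt{7}$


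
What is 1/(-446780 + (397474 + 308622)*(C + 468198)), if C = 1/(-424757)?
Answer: 424757/140421388570154500 ≈ 3.0249e-12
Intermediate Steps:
C = -1/424757 ≈ -2.3543e-6
1/(-446780 + (397474 + 308622)*(C + 468198)) = 1/(-446780 + (397474 + 308622)*(-1/424757 + 468198)) = 1/(-446780 + 706096*(198870377885/424757)) = 1/(-446780 + 140421578343086960/424757) = 1/(140421388570154500/424757) = 424757/140421388570154500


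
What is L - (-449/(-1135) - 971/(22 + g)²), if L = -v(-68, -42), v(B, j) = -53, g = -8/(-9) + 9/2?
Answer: 14868559134/275860615 ≈ 53.899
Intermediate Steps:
g = 97/18 (g = -8*(-⅑) + 9*(½) = 8/9 + 9/2 = 97/18 ≈ 5.3889)
L = 53 (L = -1*(-53) = 53)
L - (-449/(-1135) - 971/(22 + g)²) = 53 - (-449/(-1135) - 971/(22 + 97/18)²) = 53 - (-449*(-1/1135) - 971/((493/18)²)) = 53 - (449/1135 - 971/243049/324) = 53 - (449/1135 - 971*324/243049) = 53 - (449/1135 - 314604/243049) = 53 - 1*(-247946539/275860615) = 53 + 247946539/275860615 = 14868559134/275860615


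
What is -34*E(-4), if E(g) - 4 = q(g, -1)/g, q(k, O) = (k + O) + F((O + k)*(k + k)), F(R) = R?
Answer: 323/2 ≈ 161.50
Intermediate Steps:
q(k, O) = O + k + 2*k*(O + k) (q(k, O) = (k + O) + (O + k)*(k + k) = (O + k) + (O + k)*(2*k) = (O + k) + 2*k*(O + k) = O + k + 2*k*(O + k))
E(g) = 4 + (-1 + g + 2*g*(-1 + g))/g
-34*E(-4) = -34*(3 - 1/(-4) + 2*(-4)) = -34*(3 - 1*(-1/4) - 8) = -34*(3 + 1/4 - 8) = -34*(-19/4) = 323/2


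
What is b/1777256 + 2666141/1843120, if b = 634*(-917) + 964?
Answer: 458580304677/409462009840 ≈ 1.1200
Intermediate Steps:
b = -580414 (b = -581378 + 964 = -580414)
b/1777256 + 2666141/1843120 = -580414/1777256 + 2666141/1843120 = -580414*1/1777256 + 2666141*(1/1843120) = -290207/888628 + 2666141/1843120 = 458580304677/409462009840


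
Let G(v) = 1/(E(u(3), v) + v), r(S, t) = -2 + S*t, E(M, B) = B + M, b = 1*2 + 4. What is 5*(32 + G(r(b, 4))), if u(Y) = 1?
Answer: 1441/9 ≈ 160.11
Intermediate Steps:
b = 6 (b = 2 + 4 = 6)
G(v) = 1/(1 + 2*v) (G(v) = 1/((v + 1) + v) = 1/((1 + v) + v) = 1/(1 + 2*v))
5*(32 + G(r(b, 4))) = 5*(32 + 1/(1 + 2*(-2 + 6*4))) = 5*(32 + 1/(1 + 2*(-2 + 24))) = 5*(32 + 1/(1 + 2*22)) = 5*(32 + 1/(1 + 44)) = 5*(32 + 1/45) = 5*(1441/45) = 1441/9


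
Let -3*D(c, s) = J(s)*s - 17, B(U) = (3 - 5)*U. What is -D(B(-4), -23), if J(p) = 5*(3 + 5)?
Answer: -937/3 ≈ -312.33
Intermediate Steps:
J(p) = 40 (J(p) = 5*8 = 40)
B(U) = -2*U
D(c, s) = 17/3 - 40*s/3 (D(c, s) = -(40*s - 17)/3 = -(-17 + 40*s)/3 = 17/3 - 40*s/3)
-D(B(-4), -23) = -(17/3 - 40/3*(-23)) = -(17/3 + 920/3) = -1*937/3 = -937/3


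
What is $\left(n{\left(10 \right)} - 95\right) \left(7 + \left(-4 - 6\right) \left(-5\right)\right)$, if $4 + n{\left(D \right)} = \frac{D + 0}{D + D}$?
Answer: $- \frac{11229}{2} \approx -5614.5$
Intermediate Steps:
$n{\left(D \right)} = - \frac{7}{2}$ ($n{\left(D \right)} = -4 + \frac{D + 0}{D + D} = -4 + \frac{D}{2 D} = -4 + D \frac{1}{2 D} = -4 + \frac{1}{2} = - \frac{7}{2}$)
$\left(n{\left(10 \right)} - 95\right) \left(7 + \left(-4 - 6\right) \left(-5\right)\right) = \left(- \frac{7}{2} - 95\right) \left(7 + \left(-4 - 6\right) \left(-5\right)\right) = - \frac{197 \left(7 + \left(-4 - 6\right) \left(-5\right)\right)}{2} = - \frac{197 \left(7 - -50\right)}{2} = - \frac{197 \left(7 + 50\right)}{2} = \left(- \frac{197}{2}\right) 57 = - \frac{11229}{2}$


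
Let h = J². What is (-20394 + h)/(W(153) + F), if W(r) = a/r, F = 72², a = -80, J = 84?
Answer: -1020357/396536 ≈ -2.5732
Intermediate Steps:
F = 5184
h = 7056 (h = 84² = 7056)
W(r) = -80/r
(-20394 + h)/(W(153) + F) = (-20394 + 7056)/(-80/153 + 5184) = -13338/(-80*1/153 + 5184) = -13338/(-80/153 + 5184) = -13338/793072/153 = -13338*153/793072 = -1020357/396536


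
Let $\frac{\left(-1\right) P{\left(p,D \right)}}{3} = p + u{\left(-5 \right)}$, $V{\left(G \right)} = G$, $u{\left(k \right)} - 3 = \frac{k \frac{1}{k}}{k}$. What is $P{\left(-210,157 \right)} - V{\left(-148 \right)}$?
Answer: $\frac{3848}{5} \approx 769.6$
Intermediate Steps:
$u{\left(k \right)} = 3 + \frac{1}{k}$ ($u{\left(k \right)} = 3 + \frac{k \frac{1}{k}}{k} = 3 + 1 \frac{1}{k} = 3 + \frac{1}{k}$)
$P{\left(p,D \right)} = - \frac{42}{5} - 3 p$ ($P{\left(p,D \right)} = - 3 \left(p + \left(3 + \frac{1}{-5}\right)\right) = - 3 \left(p + \left(3 - \frac{1}{5}\right)\right) = - 3 \left(p + \frac{14}{5}\right) = - 3 \left(\frac{14}{5} + p\right) = - \frac{42}{5} - 3 p$)
$P{\left(-210,157 \right)} - V{\left(-148 \right)} = \left(- \frac{42}{5} - -630\right) - -148 = \left(- \frac{42}{5} + 630\right) + 148 = \frac{3108}{5} + 148 = \frac{3848}{5}$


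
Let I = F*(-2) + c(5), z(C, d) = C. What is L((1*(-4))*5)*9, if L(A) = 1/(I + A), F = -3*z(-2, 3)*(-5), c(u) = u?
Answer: ⅕ ≈ 0.20000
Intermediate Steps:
F = -30 (F = -3*(-2)*(-5) = 6*(-5) = -30)
I = 65 (I = -30*(-2) + 5 = 60 + 5 = 65)
L(A) = 1/(65 + A)
L((1*(-4))*5)*9 = 9/(65 + (1*(-4))*5) = 9/(65 - 4*5) = 9/(65 - 20) = 9/45 = (1/45)*9 = ⅕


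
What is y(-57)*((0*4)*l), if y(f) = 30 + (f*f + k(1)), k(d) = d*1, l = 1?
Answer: 0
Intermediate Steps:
k(d) = d
y(f) = 31 + f² (y(f) = 30 + (f*f + 1) = 30 + (f² + 1) = 30 + (1 + f²) = 31 + f²)
y(-57)*((0*4)*l) = (31 + (-57)²)*((0*4)*1) = (31 + 3249)*(0*1) = 3280*0 = 0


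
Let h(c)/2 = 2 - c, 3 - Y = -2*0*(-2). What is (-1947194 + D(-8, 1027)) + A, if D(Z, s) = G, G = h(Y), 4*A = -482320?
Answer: -2067776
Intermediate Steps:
Y = 3 (Y = 3 - (-2*0)*(-2) = 3 - 0*(-2) = 3 - 1*0 = 3 + 0 = 3)
A = -120580 (A = (¼)*(-482320) = -120580)
h(c) = 4 - 2*c (h(c) = 2*(2 - c) = 4 - 2*c)
G = -2 (G = 4 - 2*3 = 4 - 6 = -2)
D(Z, s) = -2
(-1947194 + D(-8, 1027)) + A = (-1947194 - 2) - 120580 = -1947196 - 120580 = -2067776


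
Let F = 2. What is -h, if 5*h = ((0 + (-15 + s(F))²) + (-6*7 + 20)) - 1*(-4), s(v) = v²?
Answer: -103/5 ≈ -20.600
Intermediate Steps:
h = 103/5 (h = (((0 + (-15 + 2²)²) + (-6*7 + 20)) - 1*(-4))/5 = (((0 + (-15 + 4)²) + (-42 + 20)) + 4)/5 = (((0 + (-11)²) - 22) + 4)/5 = (((0 + 121) - 22) + 4)/5 = ((121 - 22) + 4)/5 = (99 + 4)/5 = (⅕)*103 = 103/5 ≈ 20.600)
-h = -1*103/5 = -103/5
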